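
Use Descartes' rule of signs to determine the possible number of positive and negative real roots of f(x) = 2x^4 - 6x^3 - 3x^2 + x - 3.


Descartes' rule of signs:

For positive roots, count sign changes in f(x) = 2x^4 - 6x^3 - 3x^2 + x - 3:
Signs of coefficients: +, -, -, +, -
Number of sign changes: 3
Possible positive real roots: 3, 1

For negative roots, examine f(-x) = 2x^4 + 6x^3 - 3x^2 - x - 3:
Signs of coefficients: +, +, -, -, -
Number of sign changes: 1
Possible negative real roots: 1

Positive roots: 3 or 1; Negative roots: 1


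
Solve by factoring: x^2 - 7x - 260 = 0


We need two numbers that multiply to -260 and add to -7.
Those numbers are -20 and 13 (since (-20) * 13 = -260 and (-20) + 13 = -7).
So x^2 - 7x - 260 = (x - 20)(x + 13) = 0
Setting each factor to zero: x = 20 or x = -13

x = -13, x = 20


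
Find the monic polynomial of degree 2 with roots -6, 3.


A monic polynomial with roots -6, 3 is:
p(x) = (x + 6)(x - 3)
After multiplying by (x + 6): x + 6
After multiplying by (x - 3): x^2 + 3x - 18

x^2 + 3x - 18


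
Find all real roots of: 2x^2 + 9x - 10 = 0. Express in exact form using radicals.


Using the quadratic formula: x = (-b ± sqrt(b^2 - 4ac)) / (2a)
Here a = 2, b = 9, c = -10
Discriminant = b^2 - 4ac = 9^2 - 4(2)(-10) = 81 + 80 = 161
Since discriminant = 161 > 0, there are two real roots.
x = (-9 ± sqrt(161)) / 4
Numerically: x ≈ 0.9221 or x ≈ -5.4221

x = (-9 + sqrt(161)) / 4 or x = (-9 - sqrt(161)) / 4


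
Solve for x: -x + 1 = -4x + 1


Starting with: -x + 1 = -4x + 1
Move all x terms to left: (-1 + 4)x = 1 - 1
Simplify: 3x = 0
Divide both sides by 3: x = 0

x = 0


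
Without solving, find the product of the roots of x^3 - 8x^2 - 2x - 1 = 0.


By Vieta's formulas for x^3 + bx^2 + cx + d = 0:
  r1 + r2 + r3 = -b/a = 8
  r1*r2 + r1*r3 + r2*r3 = c/a = -2
  r1*r2*r3 = -d/a = 1


Product = 1


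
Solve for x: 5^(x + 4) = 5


Express both sides with the same base.
5 = 5^1
Since the bases match, equate exponents: x + 4 = 1
So x = 1 - (4) = -3

x = -3


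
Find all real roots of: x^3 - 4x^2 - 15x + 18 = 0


Let p(x) = x^3 - 4x^2 - 15x + 18. By the rational root theorem (leading coefficient 1), any rational root is an integer divisor of 18: try ±1, ±2, ... in turn.
Test x = 1: value = 0 ✓, so (x - 1) is a factor.
Synthetic division by (x - 1): bring down 1; 1(1) - 4 = -3; (-3)(1) - 15 = -18; (-18)(1) + 18 = 0 → quotient x^2 - 3x - 18, remainder 0.
Solve the quadratic x^2 - 3x - 18 = 0: discriminant = (-3)^2 - 4(1)(-18) = 9 + 72 = 81.
sqrt(81) = 9, so x = (3 ± 9)/2: x = 6 or x = -3.

x = -3, x = 1, x = 6


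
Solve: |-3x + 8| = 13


An absolute value equation |expr| = 13 gives two cases:
Case 1: -3x + 8 = 13
  -3x = 5, so x = -5/3
Case 2: -3x + 8 = -13
  -3x = -21, so x = 7

x = -5/3, x = 7


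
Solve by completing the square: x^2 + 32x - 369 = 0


Start: x^2 + 32x - 369 = 0
Move constant: x^2 + 32x = 369
Half of 32 is 16, squared is 256
Add 256 to both sides: x^2 + 32x + 256 = 625
(x + 16)^2 = 625
x + 16 = ±25
x = -16 + 25 = 9 or x = -16 - 25 = -41

x = -41, x = 9


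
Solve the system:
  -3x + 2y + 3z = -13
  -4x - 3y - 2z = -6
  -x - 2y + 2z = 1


Using Cramer's rule. Expand each determinant along the first row.
D  = (-3)*[(-3)*2 - (-2)*(-2)] - 2*[(-4)*2 - (-2)*(-1)] + 3*[(-4)*(-2) - (-3)*(-1)]
  = (-3)*(-10) - 2*(-10) + 3*(5) = 65
Dx = (-13)*[(-3)*2 - (-2)*(-2)] - 2*[(-6)*2 - (-2)*1] + 3*[(-6)*(-2) - (-3)*1]
  = (-13)*(-10) - 2*(-10) + 3*(15) = 195
Dy = (-3)*[(-6)*2 - (-2)*1] - (-13)*[(-4)*2 - (-2)*(-1)] + 3*[(-4)*1 - (-6)*(-1)]
  = (-3)*(-10) - (-13)*(-10) + 3*(-10) = -130
Dz = (-3)*[(-3)*1 - (-6)*(-2)] - 2*[(-4)*1 - (-6)*(-1)] + (-13)*[(-4)*(-2) - (-3)*(-1)]
  = (-3)*(-15) - 2*(-10) + (-13)*(5) = 0
x = Dx/D = 195/65 = 3, y = Dy/D = -130/65 = -2, z = Dz/D = 0/65 = 0
Check eq1: (-3)(3) + (2)(-2) + (3)(0) = -13 = -13 ✓
Check eq2: (-4)(3) + (-3)(-2) + (-2)(0) = -6 = -6 ✓
Check eq3: (-1)(3) + (-2)(-2) + (2)(0) = 1 = 1 ✓

x = 3, y = -2, z = 0


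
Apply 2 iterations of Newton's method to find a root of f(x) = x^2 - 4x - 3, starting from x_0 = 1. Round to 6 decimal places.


Newton's method: x_(n+1) = x_n - f(x_n)/f'(x_n)
f(x) = x^2 - 4x - 3
f'(x) = 2x - 4

Iteration 1:
  f(1.000000) = -6.000000
  f'(1.000000) = -2.000000
  x_1 = 1.000000 - (-6.000000)/(-2.000000) = -2.000000

Iteration 2:
  f(-2.000000) = 9.000000
  f'(-2.000000) = -8.000000
  x_2 = -2.000000 - (9.000000)/(-8.000000) = -0.875000

x_2 = -0.875000


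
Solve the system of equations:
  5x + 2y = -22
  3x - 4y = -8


Using Cramer's rule:
Determinant D = (5)(-4) - (3)(2) = -20 - 6 = -26
Dx = (-22)(-4) - (-8)(2) = 88 + 16 = 104
Dy = (5)(-8) - (3)(-22) = -40 + 66 = 26
x = Dx/D = 104/-26 = -4
y = Dy/D = 26/-26 = -1

x = -4, y = -1


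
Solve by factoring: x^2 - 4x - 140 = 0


We need two numbers that multiply to -140 and add to -4.
Those numbers are 10 and -14 (since 10 * (-14) = -140 and 10 + (-14) = -4).
So x^2 - 4x - 140 = (x + 10)(x - 14) = 0
Setting each factor to zero: x = -10 or x = 14

x = -10, x = 14


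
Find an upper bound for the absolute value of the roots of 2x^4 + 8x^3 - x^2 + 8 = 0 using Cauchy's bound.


Cauchy's bound: all roots r satisfy |r| <= 1 + max(|a_i/a_n|) for i = 0,...,n-1
where a_n is the leading coefficient.

Coefficients: [2, 8, -1, 0, 8]
Leading coefficient a_n = 2
Ratios |a_i/a_n|: 4, 1/2, 0, 4
Maximum ratio: 4
Cauchy's bound: |r| <= 1 + 4 = 5

Upper bound = 5


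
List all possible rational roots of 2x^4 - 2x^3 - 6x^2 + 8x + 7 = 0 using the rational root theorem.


Rational root theorem: possible roots are ±p/q where:
  p divides the constant term (7): p ∈ {1, 7}
  q divides the leading coefficient (2): q ∈ {1, 2}

All possible rational roots: -7, -7/2, -1, -1/2, 1/2, 1, 7/2, 7

-7, -7/2, -1, -1/2, 1/2, 1, 7/2, 7


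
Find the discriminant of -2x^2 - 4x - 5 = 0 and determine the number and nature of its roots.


For ax^2 + bx + c = 0, discriminant D = b^2 - 4ac
Here a = -2, b = -4, c = -5
D = (-4)^2 - 4(-2)(-5) = 16 - 40 = -24

D = -24 < 0
The equation has no real roots (2 complex conjugate roots).

Discriminant = -24, no real roots (2 complex conjugate roots)


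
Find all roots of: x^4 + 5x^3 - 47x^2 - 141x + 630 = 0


Let p(x) = x^4 + 5x^3 - 47x^2 - 141x + 630. By the rational root theorem (leading coefficient 1), any rational root is an integer divisor of 630: try ±1, ±2, ... in turn.
Test x = 1: value = 448 ≠ 0.
Test x = -1: value = 720 ≠ 0.
Test x = 2: value = 216 ≠ 0.
Test x = -2: value = 700 ≠ 0.
Test x = 3: value = 0 ✓, so (x - 3) is a factor.
Synthetic division by (x - 3): bring down 1; 1(3) + 5 = 8; 8(3) - 47 = -23; (-23)(3) - 141 = -210; (-210)(3) + 630 = 0 → quotient x^3 + 8x^2 - 23x - 210, remainder 0.
Continue with the quotient x^3 + 8x^2 - 23x - 210 (candidates must divide 210; re-test x = 3 first in case it repeats).
Test x = 3: value = -180 ≠ 0.
Test x = -3: value = -96 ≠ 0.
Test x = 5: value = 0 ✓, so (x - 5) is a factor.
Synthetic division by (x - 5): bring down 1; 1(5) + 8 = 13; 13(5) - 23 = 42; 42(5) - 210 = 0 → quotient x^2 + 13x + 42, remainder 0.
Solve the quadratic x^2 + 13x + 42 = 0: discriminant = 13^2 - 4(1)(42) = 169 - 168 = 1.
sqrt(1) = 1, so x = (-13 ± 1)/2: x = -6 or x = -7.
Collecting all roots found:

x = -7, x = -6, x = 3, x = 5


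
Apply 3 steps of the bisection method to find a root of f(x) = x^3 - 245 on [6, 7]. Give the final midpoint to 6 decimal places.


f(x) = x^3 - 245
f(6) = -29 < 0
f(7) = 98 > 0

Step 1: midpoint = (6.000000 + 7.000000)/2 = 6.500000
  f(6.500000) = 29.625000
  f(mid) > 0, so root is in [6.000000, 6.500000]

Step 2: midpoint = (6.000000 + 6.500000)/2 = 6.250000
  f(6.250000) = -0.859375
  f(mid) < 0, so root is in [6.250000, 6.500000]

Step 3: midpoint = (6.250000 + 6.500000)/2 = 6.375000
  f(6.375000) = 14.083984
  f(mid) > 0, so root is in [6.250000, 6.375000]

midpoint = 6.375000


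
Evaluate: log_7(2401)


We need the exponent such that 7^? = 2401
7^4 = 2401
Therefore log_7(2401) = 4

4


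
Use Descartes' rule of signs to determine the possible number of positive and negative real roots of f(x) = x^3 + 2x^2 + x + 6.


Descartes' rule of signs:

For positive roots, count sign changes in f(x) = x^3 + 2x^2 + x + 6:
Signs of coefficients: +, +, +, +
Number of sign changes: 0
Possible positive real roots: 0

For negative roots, examine f(-x) = -x^3 + 2x^2 - x + 6:
Signs of coefficients: -, +, -, +
Number of sign changes: 3
Possible negative real roots: 3, 1

Positive roots: 0; Negative roots: 3 or 1


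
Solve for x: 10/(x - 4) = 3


Multiply both sides by (x - 4): 10 = 3(x - 4)
Distribute: 10 = 3x - 12
3x = 10 + 12 = 22
x = 22/3

x = 22/3


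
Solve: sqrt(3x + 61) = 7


Square both sides: 3x + 61 = 7^2 = 49
3x = 49 - 61 = -12
x = -4
Check: sqrt(3*(-4) + 61) = sqrt(49) = 7 ✓

x = -4


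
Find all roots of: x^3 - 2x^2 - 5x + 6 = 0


Let p(x) = x^3 - 2x^2 - 5x + 6. By the rational root theorem (leading coefficient 1), any rational root is an integer divisor of 6: try ±1, ±2, ... in turn.
Test x = 1: value = 0 ✓, so (x - 1) is a factor.
Synthetic division by (x - 1): bring down 1; 1(1) - 2 = -1; (-1)(1) - 5 = -6; (-6)(1) + 6 = 0 → quotient x^2 - x - 6, remainder 0.
Solve the quadratic x^2 - x - 6 = 0: discriminant = (-1)^2 - 4(1)(-6) = 1 + 24 = 25.
sqrt(25) = 5, so x = (1 ± 5)/2: x = 3 or x = -2.
Collecting all roots found:

x = -2, x = 1, x = 3


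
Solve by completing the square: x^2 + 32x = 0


Start: x^2 + 32x + 0 = 0
Move constant: x^2 + 32x = 0
Half of 32 is 16, squared is 256
Add 256 to both sides: x^2 + 32x + 256 = 256
(x + 16)^2 = 256
x + 16 = ±16
x = -16 + 16 = 0 or x = -16 - 16 = -32

x = -32, x = 0


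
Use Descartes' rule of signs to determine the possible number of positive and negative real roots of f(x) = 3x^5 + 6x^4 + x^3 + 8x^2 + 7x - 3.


Descartes' rule of signs:

For positive roots, count sign changes in f(x) = 3x^5 + 6x^4 + x^3 + 8x^2 + 7x - 3:
Signs of coefficients: +, +, +, +, +, -
Number of sign changes: 1
Possible positive real roots: 1

For negative roots, examine f(-x) = -3x^5 + 6x^4 - x^3 + 8x^2 - 7x - 3:
Signs of coefficients: -, +, -, +, -, -
Number of sign changes: 4
Possible negative real roots: 4, 2, 0

Positive roots: 1; Negative roots: 4 or 2 or 0


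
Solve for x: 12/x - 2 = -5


Subtract -2 from both sides: 12/x = -3
Multiply both sides by x: 12 = -3 * x
Divide by -3: x = -4

x = -4


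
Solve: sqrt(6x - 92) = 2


Square both sides: 6x - 92 = 2^2 = 4
6x = 4 + 92 = 96
x = 16
Check: sqrt(6*16 - 92) = sqrt(4) = 2 ✓

x = 16


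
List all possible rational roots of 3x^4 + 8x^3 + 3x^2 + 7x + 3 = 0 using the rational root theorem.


Rational root theorem: possible roots are ±p/q where:
  p divides the constant term (3): p ∈ {1, 3}
  q divides the leading coefficient (3): q ∈ {1, 3}

All possible rational roots: -3, -1, -1/3, 1/3, 1, 3

-3, -1, -1/3, 1/3, 1, 3


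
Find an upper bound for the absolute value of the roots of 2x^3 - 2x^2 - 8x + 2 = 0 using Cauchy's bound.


Cauchy's bound: all roots r satisfy |r| <= 1 + max(|a_i/a_n|) for i = 0,...,n-1
where a_n is the leading coefficient.

Coefficients: [2, -2, -8, 2]
Leading coefficient a_n = 2
Ratios |a_i/a_n|: 1, 4, 1
Maximum ratio: 4
Cauchy's bound: |r| <= 1 + 4 = 5

Upper bound = 5


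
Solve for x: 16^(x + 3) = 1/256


Express both sides with the same base.
1/256 = 16^(-2)
Since the bases match, equate exponents: x + 3 = -2
So x = -2 - (3) = -5

x = -5


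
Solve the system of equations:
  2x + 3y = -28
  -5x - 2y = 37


Using Cramer's rule:
Determinant D = (2)(-2) - (-5)(3) = -4 + 15 = 11
Dx = (-28)(-2) - (37)(3) = 56 - 111 = -55
Dy = (2)(37) - (-5)(-28) = 74 - 140 = -66
x = Dx/D = -55/11 = -5
y = Dy/D = -66/11 = -6

x = -5, y = -6


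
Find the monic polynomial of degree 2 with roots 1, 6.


A monic polynomial with roots 1, 6 is:
p(x) = (x - 1)(x - 6)
After multiplying by (x - 1): x - 1
After multiplying by (x - 6): x^2 - 7x + 6

x^2 - 7x + 6


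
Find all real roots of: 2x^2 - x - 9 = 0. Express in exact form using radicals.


Using the quadratic formula: x = (-b ± sqrt(b^2 - 4ac)) / (2a)
Here a = 2, b = -1, c = -9
Discriminant = b^2 - 4ac = (-1)^2 - 4(2)(-9) = 1 + 72 = 73
Since discriminant = 73 > 0, there are two real roots.
x = (1 ± sqrt(73)) / 4
Numerically: x ≈ 2.3860 or x ≈ -1.8860

x = (1 + sqrt(73)) / 4 or x = (1 - sqrt(73)) / 4


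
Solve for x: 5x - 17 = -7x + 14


Starting with: 5x - 17 = -7x + 14
Move all x terms to left: (5 + 7)x = 14 + 17
Simplify: 12x = 31
Divide both sides by 12: x = 31/12

x = 31/12


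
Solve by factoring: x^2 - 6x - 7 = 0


We need two numbers that multiply to -7 and add to -6.
Those numbers are 1 and -7 (since 1 * (-7) = -7 and 1 + (-7) = -6).
So x^2 - 6x - 7 = (x + 1)(x - 7) = 0
Setting each factor to zero: x = -1 or x = 7

x = -1, x = 7


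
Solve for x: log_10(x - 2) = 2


Convert to exponential form: x - 2 = 10^2 = 100
x = 100 + 2 = 102
Check: log_10(102 - 2) = log_10(100) = log_10(100) = 2 ✓

x = 102


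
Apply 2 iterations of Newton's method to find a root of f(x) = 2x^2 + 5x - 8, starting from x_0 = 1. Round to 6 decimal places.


Newton's method: x_(n+1) = x_n - f(x_n)/f'(x_n)
f(x) = 2x^2 + 5x - 8
f'(x) = 4x + 5

Iteration 1:
  f(1.000000) = -1.000000
  f'(1.000000) = 9.000000
  x_1 = 1.000000 - (-1.000000)/(9.000000) = 1.111111

Iteration 2:
  f(1.111111) = 0.024691
  f'(1.111111) = 9.444444
  x_2 = 1.111111 - (0.024691)/(9.444444) = 1.108497

x_2 = 1.108497


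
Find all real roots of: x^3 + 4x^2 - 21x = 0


The constant term is 0, so x = 0 is a root. Factor out x:
  x(x^2 + 4x - 21) = 0
Solve the quadratic x^2 + 4x - 21 = 0: discriminant = 4^2 - 4(1)(-21) = 16 + 84 = 100.
sqrt(100) = 10, so x = (-4 ± 10)/2: x = 3 or x = -7.

x = -7, x = 0, x = 3


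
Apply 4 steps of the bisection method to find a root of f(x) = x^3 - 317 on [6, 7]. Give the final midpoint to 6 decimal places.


f(x) = x^3 - 317
f(6) = -101 < 0
f(7) = 26 > 0

Step 1: midpoint = (6.000000 + 7.000000)/2 = 6.500000
  f(6.500000) = -42.375000
  f(mid) < 0, so root is in [6.500000, 7.000000]

Step 2: midpoint = (6.500000 + 7.000000)/2 = 6.750000
  f(6.750000) = -9.453125
  f(mid) < 0, so root is in [6.750000, 7.000000]

Step 3: midpoint = (6.750000 + 7.000000)/2 = 6.875000
  f(6.875000) = 7.951172
  f(mid) > 0, so root is in [6.750000, 6.875000]

Step 4: midpoint = (6.750000 + 6.875000)/2 = 6.812500
  f(6.812500) = -0.830811
  f(mid) < 0, so root is in [6.812500, 6.875000]

midpoint = 6.812500


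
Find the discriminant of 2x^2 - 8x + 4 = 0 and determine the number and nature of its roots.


For ax^2 + bx + c = 0, discriminant D = b^2 - 4ac
Here a = 2, b = -8, c = 4
D = (-8)^2 - 4(2)(4) = 64 - 32 = 32

D = 32 > 0 but not a perfect square
The equation has 2 distinct real irrational roots.

Discriminant = 32, 2 distinct real irrational roots


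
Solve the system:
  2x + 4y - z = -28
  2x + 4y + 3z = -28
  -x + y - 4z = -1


Using Cramer's rule. Expand each determinant along the first row.
D  = 2*[4*(-4) - 3*1] - 4*[2*(-4) - 3*(-1)] + (-1)*[2*1 - 4*(-1)]
  = 2*(-19) - 4*(-5) + (-1)*(6) = -24
Dx = (-28)*[4*(-4) - 3*1] - 4*[(-28)*(-4) - 3*(-1)] + (-1)*[(-28)*1 - 4*(-1)]
  = (-28)*(-19) - 4*(115) + (-1)*(-24) = 96
Dy = 2*[(-28)*(-4) - 3*(-1)] - (-28)*[2*(-4) - 3*(-1)] + (-1)*[2*(-1) - (-28)*(-1)]
  = 2*(115) - (-28)*(-5) + (-1)*(-30) = 120
Dz = 2*[4*(-1) - (-28)*1] - 4*[2*(-1) - (-28)*(-1)] + (-28)*[2*1 - 4*(-1)]
  = 2*(24) - 4*(-30) + (-28)*(6) = 0
x = Dx/D = 96/-24 = -4, y = Dy/D = 120/-24 = -5, z = Dz/D = 0/-24 = 0
Check eq1: (2)(-4) + (4)(-5) + (-1)(0) = -28 = -28 ✓
Check eq2: (2)(-4) + (4)(-5) + (3)(0) = -28 = -28 ✓
Check eq3: (-1)(-4) + (1)(-5) + (-4)(0) = -1 = -1 ✓

x = -4, y = -5, z = 0


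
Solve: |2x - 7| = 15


An absolute value equation |expr| = 15 gives two cases:
Case 1: 2x - 7 = 15
  2x = 22, so x = 11
Case 2: 2x - 7 = -15
  2x = -8, so x = -4

x = -4, x = 11


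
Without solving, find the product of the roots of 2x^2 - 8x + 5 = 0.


By Vieta's formulas for ax^2 + bx + c = 0:
  Sum of roots = -b/a
  Product of roots = c/a

Here a = 2, b = -8, c = 5
Sum = -(-8)/2 = 4
Product = 5/2 = 5/2

Product = 5/2


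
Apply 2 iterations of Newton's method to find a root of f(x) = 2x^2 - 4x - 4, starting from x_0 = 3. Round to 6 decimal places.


Newton's method: x_(n+1) = x_n - f(x_n)/f'(x_n)
f(x) = 2x^2 - 4x - 4
f'(x) = 4x - 4

Iteration 1:
  f(3.000000) = 2.000000
  f'(3.000000) = 8.000000
  x_1 = 3.000000 - (2.000000)/(8.000000) = 2.750000

Iteration 2:
  f(2.750000) = 0.125000
  f'(2.750000) = 7.000000
  x_2 = 2.750000 - (0.125000)/(7.000000) = 2.732143

x_2 = 2.732143


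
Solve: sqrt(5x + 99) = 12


Square both sides: 5x + 99 = 12^2 = 144
5x = 144 - 99 = 45
x = 9
Check: sqrt(5*9 + 99) = sqrt(144) = 12 ✓

x = 9


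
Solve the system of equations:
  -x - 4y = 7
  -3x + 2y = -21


Using Cramer's rule:
Determinant D = (-1)(2) - (-3)(-4) = -2 - 12 = -14
Dx = (7)(2) - (-21)(-4) = 14 - 84 = -70
Dy = (-1)(-21) - (-3)(7) = 21 + 21 = 42
x = Dx/D = -70/-14 = 5
y = Dy/D = 42/-14 = -3

x = 5, y = -3


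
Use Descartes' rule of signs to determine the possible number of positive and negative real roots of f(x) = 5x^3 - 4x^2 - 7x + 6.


Descartes' rule of signs:

For positive roots, count sign changes in f(x) = 5x^3 - 4x^2 - 7x + 6:
Signs of coefficients: +, -, -, +
Number of sign changes: 2
Possible positive real roots: 2, 0

For negative roots, examine f(-x) = -5x^3 - 4x^2 + 7x + 6:
Signs of coefficients: -, -, +, +
Number of sign changes: 1
Possible negative real roots: 1

Positive roots: 2 or 0; Negative roots: 1


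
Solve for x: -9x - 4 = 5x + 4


Starting with: -9x - 4 = 5x + 4
Move all x terms to left: (-9 - 5)x = 4 + 4
Simplify: -14x = 8
Divide both sides by -14: x = -4/7

x = -4/7


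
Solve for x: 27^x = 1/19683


Express both sides with the same base.
1/19683 = 27^(-3)
Since the bases match: x = -3

x = -3


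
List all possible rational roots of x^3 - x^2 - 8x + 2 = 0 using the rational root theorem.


Rational root theorem: possible roots are ±p/q where:
  p divides the constant term (2): p ∈ {1, 2}
  q divides the leading coefficient (1): q ∈ {1}

All possible rational roots: -2, -1, 1, 2

-2, -1, 1, 2


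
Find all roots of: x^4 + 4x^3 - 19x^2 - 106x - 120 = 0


Let p(x) = x^4 + 4x^3 - 19x^2 - 106x - 120. By the rational root theorem (leading coefficient 1), any rational root is an integer divisor of 120: try ±1, ±2, ... in turn.
Test x = 1: value = -240 ≠ 0.
Test x = -1: value = -36 ≠ 0.
Test x = 2: value = -360 ≠ 0.
Test x = -2: value = 0 ✓, so (x + 2) is a factor.
Synthetic division by (x + 2): bring down 1; 1(-2) + 4 = 2; 2(-2) - 19 = -23; (-23)(-2) - 106 = -60; (-60)(-2) - 120 = 0 → quotient x^3 + 2x^2 - 23x - 60, remainder 0.
Continue with the quotient x^3 + 2x^2 - 23x - 60 (candidates must divide 60; re-test x = -2 first in case it repeats).
Test x = -2: value = -14 ≠ 0.
Test x = 3: value = -84 ≠ 0.
Test x = -3: value = 0 ✓, so (x + 3) is a factor.
Synthetic division by (x + 3): bring down 1; 1(-3) + 2 = -1; (-1)(-3) - 23 = -20; (-20)(-3) - 60 = 0 → quotient x^2 - x - 20, remainder 0.
Solve the quadratic x^2 - x - 20 = 0: discriminant = (-1)^2 - 4(1)(-20) = 1 + 80 = 81.
sqrt(81) = 9, so x = (1 ± 9)/2: x = 5 or x = -4.
Collecting all roots found:

x = -4, x = -3, x = -2, x = 5


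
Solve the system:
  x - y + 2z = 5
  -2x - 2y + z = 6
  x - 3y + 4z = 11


Using Cramer's rule. Expand each determinant along the first row.
D  = 1*[(-2)*4 - 1*(-3)] - (-1)*[(-2)*4 - 1*1] + 2*[(-2)*(-3) - (-2)*1]
  = 1*(-5) - (-1)*(-9) + 2*(8) = 2
Dx = 5*[(-2)*4 - 1*(-3)] - (-1)*[6*4 - 1*11] + 2*[6*(-3) - (-2)*11]
  = 5*(-5) - (-1)*(13) + 2*(4) = -4
Dy = 1*[6*4 - 1*11] - 5*[(-2)*4 - 1*1] + 2*[(-2)*11 - 6*1]
  = 1*(13) - 5*(-9) + 2*(-28) = 2
Dz = 1*[(-2)*11 - 6*(-3)] - (-1)*[(-2)*11 - 6*1] + 5*[(-2)*(-3) - (-2)*1]
  = 1*(-4) - (-1)*(-28) + 5*(8) = 8
x = Dx/D = -4/2 = -2, y = Dy/D = 2/2 = 1, z = Dz/D = 8/2 = 4
Check eq1: (1)(-2) + (-1)(1) + (2)(4) = 5 = 5 ✓
Check eq2: (-2)(-2) + (-2)(1) + (1)(4) = 6 = 6 ✓
Check eq3: (1)(-2) + (-3)(1) + (4)(4) = 11 = 11 ✓

x = -2, y = 1, z = 4


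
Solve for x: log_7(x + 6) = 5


Convert to exponential form: x + 6 = 7^5 = 16807
x = 16807 - 6 = 16801
Check: log_7(16801 + 6) = log_7(16807) = log_7(16807) = 5 ✓

x = 16801


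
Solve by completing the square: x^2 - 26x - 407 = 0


Start: x^2 - 26x - 407 = 0
Move constant: x^2 - 26x = 407
Half of -26 is -13, squared is 169
Add 169 to both sides: x^2 - 26x + 169 = 576
(x - 13)^2 = 576
x - 13 = ±24
x = 13 + 24 = 37 or x = 13 - 24 = -11

x = -11, x = 37


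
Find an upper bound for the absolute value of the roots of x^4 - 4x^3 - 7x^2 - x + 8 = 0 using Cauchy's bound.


Cauchy's bound: all roots r satisfy |r| <= 1 + max(|a_i/a_n|) for i = 0,...,n-1
where a_n is the leading coefficient.

Coefficients: [1, -4, -7, -1, 8]
Leading coefficient a_n = 1
Ratios |a_i/a_n|: 4, 7, 1, 8
Maximum ratio: 8
Cauchy's bound: |r| <= 1 + 8 = 9

Upper bound = 9


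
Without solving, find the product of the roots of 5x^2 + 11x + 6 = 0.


By Vieta's formulas for ax^2 + bx + c = 0:
  Sum of roots = -b/a
  Product of roots = c/a

Here a = 5, b = 11, c = 6
Sum = -(11)/5 = -11/5
Product = 6/5 = 6/5

Product = 6/5


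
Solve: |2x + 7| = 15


An absolute value equation |expr| = 15 gives two cases:
Case 1: 2x + 7 = 15
  2x = 8, so x = 4
Case 2: 2x + 7 = -15
  2x = -22, so x = -11

x = -11, x = 4


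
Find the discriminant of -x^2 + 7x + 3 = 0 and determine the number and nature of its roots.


For ax^2 + bx + c = 0, discriminant D = b^2 - 4ac
Here a = -1, b = 7, c = 3
D = (7)^2 - 4(-1)(3) = 49 + 12 = 61

D = 61 > 0 but not a perfect square
The equation has 2 distinct real irrational roots.

Discriminant = 61, 2 distinct real irrational roots


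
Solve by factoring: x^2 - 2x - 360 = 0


We need two numbers that multiply to -360 and add to -2.
Those numbers are 18 and -20 (since 18 * (-20) = -360 and 18 + (-20) = -2).
So x^2 - 2x - 360 = (x + 18)(x - 20) = 0
Setting each factor to zero: x = -18 or x = 20

x = -18, x = 20


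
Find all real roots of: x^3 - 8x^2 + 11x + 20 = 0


Let p(x) = x^3 - 8x^2 + 11x + 20. By the rational root theorem (leading coefficient 1), any rational root is an integer divisor of 20: try ±1, ±2, ... in turn.
Test x = 1: value = 24 ≠ 0.
Test x = -1: value = 0 ✓, so (x + 1) is a factor.
Synthetic division by (x + 1): bring down 1; 1(-1) - 8 = -9; (-9)(-1) + 11 = 20; 20(-1) + 20 = 0 → quotient x^2 - 9x + 20, remainder 0.
Solve the quadratic x^2 - 9x + 20 = 0: discriminant = (-9)^2 - 4(1)(20) = 81 - 80 = 1.
sqrt(1) = 1, so x = (9 ± 1)/2: x = 5 or x = 4.

x = -1, x = 4, x = 5


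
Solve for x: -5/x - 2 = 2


Subtract -2 from both sides: -5/x = 4
Multiply both sides by x: -5 = 4 * x
Divide by 4: x = -5/4

x = -5/4


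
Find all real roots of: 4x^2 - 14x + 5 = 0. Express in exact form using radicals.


Using the quadratic formula: x = (-b ± sqrt(b^2 - 4ac)) / (2a)
Here a = 4, b = -14, c = 5
Discriminant = b^2 - 4ac = (-14)^2 - 4(4)(5) = 196 - 80 = 116
Since discriminant = 116 > 0, there are two real roots.
x = (14 ± 2*sqrt(29)) / 8
Simplifying: x = (7 ± sqrt(29)) / 4
Numerically: x ≈ 3.0963 or x ≈ 0.4037

x = (7 + sqrt(29)) / 4 or x = (7 - sqrt(29)) / 4


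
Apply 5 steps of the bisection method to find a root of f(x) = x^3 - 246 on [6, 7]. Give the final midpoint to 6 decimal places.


f(x) = x^3 - 246
f(6) = -30 < 0
f(7) = 97 > 0

Step 1: midpoint = (6.000000 + 7.000000)/2 = 6.500000
  f(6.500000) = 28.625000
  f(mid) > 0, so root is in [6.000000, 6.500000]

Step 2: midpoint = (6.000000 + 6.500000)/2 = 6.250000
  f(6.250000) = -1.859375
  f(mid) < 0, so root is in [6.250000, 6.500000]

Step 3: midpoint = (6.250000 + 6.500000)/2 = 6.375000
  f(6.375000) = 13.083984
  f(mid) > 0, so root is in [6.250000, 6.375000]

Step 4: midpoint = (6.250000 + 6.375000)/2 = 6.312500
  f(6.312500) = 5.538330
  f(mid) > 0, so root is in [6.250000, 6.312500]

Step 5: midpoint = (6.250000 + 6.312500)/2 = 6.281250
  f(6.281250) = 1.821075
  f(mid) > 0, so root is in [6.250000, 6.281250]

midpoint = 6.281250


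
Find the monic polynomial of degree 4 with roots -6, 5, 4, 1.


A monic polynomial with roots -6, 5, 4, 1 is:
p(x) = (x + 6)(x - 5)(x - 4)(x - 1)
After multiplying by (x + 6): x + 6
After multiplying by (x - 5): x^2 + x - 30
After multiplying by (x - 4): x^3 - 3x^2 - 34x + 120
After multiplying by (x - 1): x^4 - 4x^3 - 31x^2 + 154x - 120

x^4 - 4x^3 - 31x^2 + 154x - 120


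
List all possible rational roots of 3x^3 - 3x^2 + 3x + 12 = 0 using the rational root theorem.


Rational root theorem: possible roots are ±p/q where:
  p divides the constant term (12): p ∈ {1, 2, 3, 4, 6, 12}
  q divides the leading coefficient (3): q ∈ {1, 3}

All possible rational roots: -12, -6, -4, -3, -2, -4/3, -1, -2/3, -1/3, 1/3, 2/3, 1, 4/3, 2, 3, 4, 6, 12

-12, -6, -4, -3, -2, -4/3, -1, -2/3, -1/3, 1/3, 2/3, 1, 4/3, 2, 3, 4, 6, 12


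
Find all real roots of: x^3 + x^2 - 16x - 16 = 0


Let p(x) = x^3 + x^2 - 16x - 16. By the rational root theorem (leading coefficient 1), any rational root is an integer divisor of 16: try ±1, ±2, ... in turn.
Test x = 1: value = -30 ≠ 0.
Test x = -1: value = 0 ✓, so (x + 1) is a factor.
Synthetic division by (x + 1): bring down 1; 1(-1) + 1 = 0; 0(-1) - 16 = -16; (-16)(-1) - 16 = 0 → quotient x^2 - 16, remainder 0.
Solve the quadratic x^2 - 16 = 0: discriminant = 0^2 - 4(1)(-16) = 0 + 64 = 64.
sqrt(64) = 8, so x = (0 ± 8)/2: x = 4 or x = -4.

x = -4, x = -1, x = 4


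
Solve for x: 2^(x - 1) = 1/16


Express both sides with the same base.
1/16 = 2^(-4)
Since the bases match, equate exponents: x - 1 = -4
So x = -4 - (-1) = -3

x = -3


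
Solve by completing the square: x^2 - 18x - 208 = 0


Start: x^2 - 18x - 208 = 0
Move constant: x^2 - 18x = 208
Half of -18 is -9, squared is 81
Add 81 to both sides: x^2 - 18x + 81 = 289
(x - 9)^2 = 289
x - 9 = ±17
x = 9 + 17 = 26 or x = 9 - 17 = -8

x = -8, x = 26


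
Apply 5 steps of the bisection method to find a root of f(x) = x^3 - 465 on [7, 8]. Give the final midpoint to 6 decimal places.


f(x) = x^3 - 465
f(7) = -122 < 0
f(8) = 47 > 0

Step 1: midpoint = (7.000000 + 8.000000)/2 = 7.500000
  f(7.500000) = -43.125000
  f(mid) < 0, so root is in [7.500000, 8.000000]

Step 2: midpoint = (7.500000 + 8.000000)/2 = 7.750000
  f(7.750000) = 0.484375
  f(mid) > 0, so root is in [7.500000, 7.750000]

Step 3: midpoint = (7.500000 + 7.750000)/2 = 7.625000
  f(7.625000) = -21.677734
  f(mid) < 0, so root is in [7.625000, 7.750000]

Step 4: midpoint = (7.625000 + 7.750000)/2 = 7.687500
  f(7.687500) = -10.686768
  f(mid) < 0, so root is in [7.687500, 7.750000]

Step 5: midpoint = (7.687500 + 7.750000)/2 = 7.718750
  f(7.718750) = -5.123810
  f(mid) < 0, so root is in [7.718750, 7.750000]

midpoint = 7.718750


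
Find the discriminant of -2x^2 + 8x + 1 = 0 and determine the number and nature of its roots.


For ax^2 + bx + c = 0, discriminant D = b^2 - 4ac
Here a = -2, b = 8, c = 1
D = (8)^2 - 4(-2)(1) = 64 + 8 = 72

D = 72 > 0 but not a perfect square
The equation has 2 distinct real irrational roots.

Discriminant = 72, 2 distinct real irrational roots


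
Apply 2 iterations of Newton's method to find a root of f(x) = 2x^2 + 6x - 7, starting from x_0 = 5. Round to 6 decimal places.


Newton's method: x_(n+1) = x_n - f(x_n)/f'(x_n)
f(x) = 2x^2 + 6x - 7
f'(x) = 4x + 6

Iteration 1:
  f(5.000000) = 73.000000
  f'(5.000000) = 26.000000
  x_1 = 5.000000 - (73.000000)/(26.000000) = 2.192308

Iteration 2:
  f(2.192308) = 15.766272
  f'(2.192308) = 14.769231
  x_2 = 2.192308 - (15.766272)/(14.769231) = 1.124800

x_2 = 1.124800


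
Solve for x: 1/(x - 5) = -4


Multiply both sides by (x - 5): 1 = -4(x - 5)
Distribute: 1 = -4x + 20
-4x = 1 - 20 = -19
x = 19/4

x = 19/4


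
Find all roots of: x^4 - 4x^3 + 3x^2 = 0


The lowest-degree term is x^2, so x = 0 is a root with multiplicity 2. Factor out x^2:
  x^2 - 4x + 3 = 0
Solve the quadratic x^2 - 4x + 3 = 0: discriminant = (-4)^2 - 4(1)(3) = 16 - 12 = 4.
sqrt(4) = 2, so x = (4 ± 2)/2: x = 3 or x = 1.
Collecting all roots found:

x = 0 (multiplicity 2), x = 1, x = 3


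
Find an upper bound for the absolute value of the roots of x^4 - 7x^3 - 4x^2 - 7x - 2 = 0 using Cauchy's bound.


Cauchy's bound: all roots r satisfy |r| <= 1 + max(|a_i/a_n|) for i = 0,...,n-1
where a_n is the leading coefficient.

Coefficients: [1, -7, -4, -7, -2]
Leading coefficient a_n = 1
Ratios |a_i/a_n|: 7, 4, 7, 2
Maximum ratio: 7
Cauchy's bound: |r| <= 1 + 7 = 8

Upper bound = 8


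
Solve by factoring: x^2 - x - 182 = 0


We need two numbers that multiply to -182 and add to -1.
Those numbers are -14 and 13 (since (-14) * 13 = -182 and (-14) + 13 = -1).
So x^2 - x - 182 = (x - 14)(x + 13) = 0
Setting each factor to zero: x = 14 or x = -13

x = -13, x = 14


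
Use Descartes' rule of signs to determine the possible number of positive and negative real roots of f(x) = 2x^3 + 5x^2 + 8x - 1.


Descartes' rule of signs:

For positive roots, count sign changes in f(x) = 2x^3 + 5x^2 + 8x - 1:
Signs of coefficients: +, +, +, -
Number of sign changes: 1
Possible positive real roots: 1

For negative roots, examine f(-x) = -2x^3 + 5x^2 - 8x - 1:
Signs of coefficients: -, +, -, -
Number of sign changes: 2
Possible negative real roots: 2, 0

Positive roots: 1; Negative roots: 2 or 0


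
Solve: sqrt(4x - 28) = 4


Square both sides: 4x - 28 = 4^2 = 16
4x = 16 + 28 = 44
x = 11
Check: sqrt(4*11 - 28) = sqrt(16) = 4 ✓

x = 11


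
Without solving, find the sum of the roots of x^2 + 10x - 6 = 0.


By Vieta's formulas for ax^2 + bx + c = 0:
  Sum of roots = -b/a
  Product of roots = c/a

Here a = 1, b = 10, c = -6
Sum = -(10)/1 = -10
Product = -6/1 = -6

Sum = -10


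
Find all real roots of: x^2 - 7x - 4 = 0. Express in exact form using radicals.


Using the quadratic formula: x = (-b ± sqrt(b^2 - 4ac)) / (2a)
Here a = 1, b = -7, c = -4
Discriminant = b^2 - 4ac = (-7)^2 - 4(1)(-4) = 49 + 16 = 65
Since discriminant = 65 > 0, there are two real roots.
x = (7 ± sqrt(65)) / 2
Numerically: x ≈ 7.5311 or x ≈ -0.5311

x = (7 + sqrt(65)) / 2 or x = (7 - sqrt(65)) / 2


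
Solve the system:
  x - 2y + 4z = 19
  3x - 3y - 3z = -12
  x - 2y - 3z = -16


Using Cramer's rule. Expand each determinant along the first row.
D  = 1*[(-3)*(-3) - (-3)*(-2)] - (-2)*[3*(-3) - (-3)*1] + 4*[3*(-2) - (-3)*1]
  = 1*(3) - (-2)*(-6) + 4*(-3) = -21
Dx = 19*[(-3)*(-3) - (-3)*(-2)] - (-2)*[(-12)*(-3) - (-3)*(-16)] + 4*[(-12)*(-2) - (-3)*(-16)]
  = 19*(3) - (-2)*(-12) + 4*(-24) = -63
Dy = 1*[(-12)*(-3) - (-3)*(-16)] - 19*[3*(-3) - (-3)*1] + 4*[3*(-16) - (-12)*1]
  = 1*(-12) - 19*(-6) + 4*(-36) = -42
Dz = 1*[(-3)*(-16) - (-12)*(-2)] - (-2)*[3*(-16) - (-12)*1] + 19*[3*(-2) - (-3)*1]
  = 1*(24) - (-2)*(-36) + 19*(-3) = -105
x = Dx/D = -63/-21 = 3, y = Dy/D = -42/-21 = 2, z = Dz/D = -105/-21 = 5
Check eq1: (1)(3) + (-2)(2) + (4)(5) = 19 = 19 ✓
Check eq2: (3)(3) + (-3)(2) + (-3)(5) = -12 = -12 ✓
Check eq3: (1)(3) + (-2)(2) + (-3)(5) = -16 = -16 ✓

x = 3, y = 2, z = 5


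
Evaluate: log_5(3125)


We need the exponent such that 5^? = 3125
5^5 = 3125
Therefore log_5(3125) = 5

5


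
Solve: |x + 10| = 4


An absolute value equation |expr| = 4 gives two cases:
Case 1: x + 10 = 4
  x = -6, so x = -6
Case 2: x + 10 = -4
  x = -14, so x = -14

x = -14, x = -6


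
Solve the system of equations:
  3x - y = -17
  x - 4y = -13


Using Cramer's rule:
Determinant D = (3)(-4) - (1)(-1) = -12 + 1 = -11
Dx = (-17)(-4) - (-13)(-1) = 68 - 13 = 55
Dy = (3)(-13) - (1)(-17) = -39 + 17 = -22
x = Dx/D = 55/-11 = -5
y = Dy/D = -22/-11 = 2

x = -5, y = 2


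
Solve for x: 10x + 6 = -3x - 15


Starting with: 10x + 6 = -3x - 15
Move all x terms to left: (10 + 3)x = -15 - 6
Simplify: 13x = -21
Divide both sides by 13: x = -21/13

x = -21/13


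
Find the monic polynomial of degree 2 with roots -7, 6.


A monic polynomial with roots -7, 6 is:
p(x) = (x + 7)(x - 6)
After multiplying by (x + 7): x + 7
After multiplying by (x - 6): x^2 + x - 42

x^2 + x - 42


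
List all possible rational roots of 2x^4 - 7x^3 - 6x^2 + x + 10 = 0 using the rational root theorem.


Rational root theorem: possible roots are ±p/q where:
  p divides the constant term (10): p ∈ {1, 2, 5, 10}
  q divides the leading coefficient (2): q ∈ {1, 2}

All possible rational roots: -10, -5, -5/2, -2, -1, -1/2, 1/2, 1, 2, 5/2, 5, 10

-10, -5, -5/2, -2, -1, -1/2, 1/2, 1, 2, 5/2, 5, 10


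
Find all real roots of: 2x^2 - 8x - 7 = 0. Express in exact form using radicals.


Using the quadratic formula: x = (-b ± sqrt(b^2 - 4ac)) / (2a)
Here a = 2, b = -8, c = -7
Discriminant = b^2 - 4ac = (-8)^2 - 4(2)(-7) = 64 + 56 = 120
Since discriminant = 120 > 0, there are two real roots.
x = (8 ± 2*sqrt(30)) / 4
Simplifying: x = (4 ± sqrt(30)) / 2
Numerically: x ≈ 4.7386 or x ≈ -0.7386

x = (4 + sqrt(30)) / 2 or x = (4 - sqrt(30)) / 2


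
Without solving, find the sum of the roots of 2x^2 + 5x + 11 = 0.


By Vieta's formulas for ax^2 + bx + c = 0:
  Sum of roots = -b/a
  Product of roots = c/a

Here a = 2, b = 5, c = 11
Sum = -(5)/2 = -5/2
Product = 11/2 = 11/2

Sum = -5/2


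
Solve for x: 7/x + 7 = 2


Subtract 7 from both sides: 7/x = -5
Multiply both sides by x: 7 = -5 * x
Divide by -5: x = -7/5

x = -7/5


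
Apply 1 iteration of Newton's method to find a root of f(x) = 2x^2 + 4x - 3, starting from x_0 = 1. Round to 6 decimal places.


Newton's method: x_(n+1) = x_n - f(x_n)/f'(x_n)
f(x) = 2x^2 + 4x - 3
f'(x) = 4x + 4

Iteration 1:
  f(1.000000) = 3.000000
  f'(1.000000) = 8.000000
  x_1 = 1.000000 - (3.000000)/(8.000000) = 0.625000

x_1 = 0.625000


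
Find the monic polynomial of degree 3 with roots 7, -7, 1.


A monic polynomial with roots 7, -7, 1 is:
p(x) = (x - 7)(x + 7)(x - 1)
After multiplying by (x - 7): x - 7
After multiplying by (x + 7): x^2 - 49
After multiplying by (x - 1): x^3 - x^2 - 49x + 49

x^3 - x^2 - 49x + 49


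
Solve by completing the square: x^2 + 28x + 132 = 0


Start: x^2 + 28x + 132 = 0
Move constant: x^2 + 28x = -132
Half of 28 is 14, squared is 196
Add 196 to both sides: x^2 + 28x + 196 = 64
(x + 14)^2 = 64
x + 14 = ±8
x = -14 + 8 = -6 or x = -14 - 8 = -22

x = -22, x = -6


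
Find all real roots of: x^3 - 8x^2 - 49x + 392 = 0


Let p(x) = x^3 - 8x^2 - 49x + 392. By the rational root theorem (leading coefficient 1), any rational root is an integer divisor of 392: try ±1, ±2, ... in turn.
Test x = 1: value = 336 ≠ 0.
Test x = -1: value = 432 ≠ 0.
Test x = 2: value = 270 ≠ 0.
Test x = -2: value = 450 ≠ 0.
Test x = 4: value = 132 ≠ 0.
Test x = -4: value = 396 ≠ 0.
Test x = 7: value = 0 ✓, so (x - 7) is a factor.
Synthetic division by (x - 7): bring down 1; 1(7) - 8 = -1; (-1)(7) - 49 = -56; (-56)(7) + 392 = 0 → quotient x^2 - x - 56, remainder 0.
Solve the quadratic x^2 - x - 56 = 0: discriminant = (-1)^2 - 4(1)(-56) = 1 + 224 = 225.
sqrt(225) = 15, so x = (1 ± 15)/2: x = 8 or x = -7.

x = -7, x = 7, x = 8


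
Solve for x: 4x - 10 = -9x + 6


Starting with: 4x - 10 = -9x + 6
Move all x terms to left: (4 + 9)x = 6 + 10
Simplify: 13x = 16
Divide both sides by 13: x = 16/13

x = 16/13


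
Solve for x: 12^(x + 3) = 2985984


Express both sides with the same base.
2985984 = 12^6
Since the bases match, equate exponents: x + 3 = 6
So x = 6 - (3) = 3

x = 3


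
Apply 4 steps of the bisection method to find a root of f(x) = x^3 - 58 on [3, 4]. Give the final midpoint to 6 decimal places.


f(x) = x^3 - 58
f(3) = -31 < 0
f(4) = 6 > 0

Step 1: midpoint = (3.000000 + 4.000000)/2 = 3.500000
  f(3.500000) = -15.125000
  f(mid) < 0, so root is in [3.500000, 4.000000]

Step 2: midpoint = (3.500000 + 4.000000)/2 = 3.750000
  f(3.750000) = -5.265625
  f(mid) < 0, so root is in [3.750000, 4.000000]

Step 3: midpoint = (3.750000 + 4.000000)/2 = 3.875000
  f(3.875000) = 0.185547
  f(mid) > 0, so root is in [3.750000, 3.875000]

Step 4: midpoint = (3.750000 + 3.875000)/2 = 3.812500
  f(3.812500) = -2.584717
  f(mid) < 0, so root is in [3.812500, 3.875000]

midpoint = 3.812500


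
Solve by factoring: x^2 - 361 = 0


We need two numbers that multiply to -361 and add to 0.
Those numbers are 19 and -19 (since 19 * (-19) = -361 and 19 + (-19) = 0).
So x^2 - 361 = (x + 19)(x - 19) = 0
Setting each factor to zero: x = -19 or x = 19

x = -19, x = 19


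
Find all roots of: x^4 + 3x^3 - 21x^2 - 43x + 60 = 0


Let p(x) = x^4 + 3x^3 - 21x^2 - 43x + 60. By the rational root theorem (leading coefficient 1), any rational root is an integer divisor of 60: try ±1, ±2, ... in turn.
Test x = 1: value = 0 ✓, so (x - 1) is a factor.
Synthetic division by (x - 1): bring down 1; 1(1) + 3 = 4; 4(1) - 21 = -17; (-17)(1) - 43 = -60; (-60)(1) + 60 = 0 → quotient x^3 + 4x^2 - 17x - 60, remainder 0.
Continue with the quotient x^3 + 4x^2 - 17x - 60 (candidates must divide 60; re-test x = 1 first in case it repeats).
Test x = 1: value = -72 ≠ 0.
Test x = -1: value = -40 ≠ 0.
Test x = 2: value = -70 ≠ 0.
Test x = -2: value = -18 ≠ 0.
Test x = 3: value = -48 ≠ 0.
Test x = -3: value = 0 ✓, so (x + 3) is a factor.
Synthetic division by (x + 3): bring down 1; 1(-3) + 4 = 1; 1(-3) - 17 = -20; (-20)(-3) - 60 = 0 → quotient x^2 + x - 20, remainder 0.
Solve the quadratic x^2 + x - 20 = 0: discriminant = 1^2 - 4(1)(-20) = 1 + 80 = 81.
sqrt(81) = 9, so x = (-1 ± 9)/2: x = 4 or x = -5.
Collecting all roots found:

x = -5, x = -3, x = 1, x = 4


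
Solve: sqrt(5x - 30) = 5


Square both sides: 5x - 30 = 5^2 = 25
5x = 25 + 30 = 55
x = 11
Check: sqrt(5*11 - 30) = sqrt(25) = 5 ✓

x = 11


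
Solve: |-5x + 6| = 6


An absolute value equation |expr| = 6 gives two cases:
Case 1: -5x + 6 = 6
  -5x = 0, so x = 0
Case 2: -5x + 6 = -6
  -5x = -12, so x = 12/5

x = 0, x = 12/5


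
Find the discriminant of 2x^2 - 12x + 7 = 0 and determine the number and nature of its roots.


For ax^2 + bx + c = 0, discriminant D = b^2 - 4ac
Here a = 2, b = -12, c = 7
D = (-12)^2 - 4(2)(7) = 144 - 56 = 88

D = 88 > 0 but not a perfect square
The equation has 2 distinct real irrational roots.

Discriminant = 88, 2 distinct real irrational roots


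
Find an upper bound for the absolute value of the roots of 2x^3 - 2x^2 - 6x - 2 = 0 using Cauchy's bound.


Cauchy's bound: all roots r satisfy |r| <= 1 + max(|a_i/a_n|) for i = 0,...,n-1
where a_n is the leading coefficient.

Coefficients: [2, -2, -6, -2]
Leading coefficient a_n = 2
Ratios |a_i/a_n|: 1, 3, 1
Maximum ratio: 3
Cauchy's bound: |r| <= 1 + 3 = 4

Upper bound = 4


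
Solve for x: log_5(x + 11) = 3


Convert to exponential form: x + 11 = 5^3 = 125
x = 125 - 11 = 114
Check: log_5(114 + 11) = log_5(125) = log_5(125) = 3 ✓

x = 114


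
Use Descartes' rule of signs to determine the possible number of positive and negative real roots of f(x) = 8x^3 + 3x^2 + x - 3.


Descartes' rule of signs:

For positive roots, count sign changes in f(x) = 8x^3 + 3x^2 + x - 3:
Signs of coefficients: +, +, +, -
Number of sign changes: 1
Possible positive real roots: 1

For negative roots, examine f(-x) = -8x^3 + 3x^2 - x - 3:
Signs of coefficients: -, +, -, -
Number of sign changes: 2
Possible negative real roots: 2, 0

Positive roots: 1; Negative roots: 2 or 0


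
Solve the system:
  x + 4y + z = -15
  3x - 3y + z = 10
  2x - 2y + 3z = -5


Using Cramer's rule. Expand each determinant along the first row.
D  = 1*[(-3)*3 - 1*(-2)] - 4*[3*3 - 1*2] + 1*[3*(-2) - (-3)*2]
  = 1*(-7) - 4*(7) + 1*(0) = -35
Dx = (-15)*[(-3)*3 - 1*(-2)] - 4*[10*3 - 1*(-5)] + 1*[10*(-2) - (-3)*(-5)]
  = (-15)*(-7) - 4*(35) + 1*(-35) = -70
Dy = 1*[10*3 - 1*(-5)] - (-15)*[3*3 - 1*2] + 1*[3*(-5) - 10*2]
  = 1*(35) - (-15)*(7) + 1*(-35) = 105
Dz = 1*[(-3)*(-5) - 10*(-2)] - 4*[3*(-5) - 10*2] + (-15)*[3*(-2) - (-3)*2]
  = 1*(35) - 4*(-35) + (-15)*(0) = 175
x = Dx/D = -70/-35 = 2, y = Dy/D = 105/-35 = -3, z = Dz/D = 175/-35 = -5
Check eq1: (1)(2) + (4)(-3) + (1)(-5) = -15 = -15 ✓
Check eq2: (3)(2) + (-3)(-3) + (1)(-5) = 10 = 10 ✓
Check eq3: (2)(2) + (-2)(-3) + (3)(-5) = -5 = -5 ✓

x = 2, y = -3, z = -5
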